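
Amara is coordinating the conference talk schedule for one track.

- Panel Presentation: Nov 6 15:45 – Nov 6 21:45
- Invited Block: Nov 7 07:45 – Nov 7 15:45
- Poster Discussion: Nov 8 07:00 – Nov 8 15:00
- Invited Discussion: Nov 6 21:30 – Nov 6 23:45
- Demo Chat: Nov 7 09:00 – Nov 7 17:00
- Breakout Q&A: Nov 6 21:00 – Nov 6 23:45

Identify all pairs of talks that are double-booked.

Breakout Q&A & Invited Discussion, Breakout Q&A & Panel Presentation, Demo Chat & Invited Block, Invited Discussion & Panel Presentation

Two intervals overlap when each starts before the other ends.
Sorted by start: Panel Presentation, Breakout Q&A, Invited Discussion, Invited Block, Demo Chat, Poster Discussion.
Breakout Q&A starts before Panel Presentation ends → Panel Presentation and Breakout Q&A overlap.
Invited Discussion starts before Panel Presentation ends → Panel Presentation and Invited Discussion overlap.
Invited Block starts after Panel Presentation ends, so nothing later overlaps Panel Presentation either.
Invited Discussion starts before Breakout Q&A ends → Breakout Q&A and Invited Discussion overlap.
Invited Block starts after Breakout Q&A ends, so nothing later overlaps Breakout Q&A either.
Invited Block starts after Invited Discussion ends, so nothing later overlaps Invited Discussion either.
Demo Chat starts before Invited Block ends → Invited Block and Demo Chat overlap.
Poster Discussion starts after Invited Block ends.
Poster Discussion starts after Demo Chat ends.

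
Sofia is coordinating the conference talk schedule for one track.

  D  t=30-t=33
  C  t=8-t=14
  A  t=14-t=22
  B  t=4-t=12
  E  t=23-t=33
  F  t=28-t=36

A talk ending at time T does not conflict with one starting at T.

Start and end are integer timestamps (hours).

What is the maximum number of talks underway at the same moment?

3

Sweep the timeline, counting +1 at each start and −1 at each end (ends before starts at a tie):
t=4 start B → 1
t=8 start C → 2
t=12 end B → 1
t=14 end C → 0
t=14 start A → 1
t=22 end A → 0
t=23 start E → 1
t=28 start F → 2
t=30 start D → 3
t=33 end D → 2
t=33 end E → 1
t=36 end F → 0
Peak is 3, at t=30 (D, E, F).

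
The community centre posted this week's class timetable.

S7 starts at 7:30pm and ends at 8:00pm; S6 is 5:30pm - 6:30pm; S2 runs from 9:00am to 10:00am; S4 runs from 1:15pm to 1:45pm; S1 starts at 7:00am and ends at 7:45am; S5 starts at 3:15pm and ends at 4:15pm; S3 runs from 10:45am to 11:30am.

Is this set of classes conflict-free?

Yes

Sorted by start: S1, S2, S3, S4, S5, S6, S7.
S2 starts after S1 ends, so S1 has no further overlaps.
S3 starts after S2 ends, so S2 has no further overlaps.
S4 starts after S3 ends, so S3 has no further overlaps.
S5 starts after S4 ends, so S4 has no further overlaps.
S6 starts after S5 ends, so S5 has no further overlaps.
S7 starts after S6 ends.
Every pair is clear; the schedule has no overlaps.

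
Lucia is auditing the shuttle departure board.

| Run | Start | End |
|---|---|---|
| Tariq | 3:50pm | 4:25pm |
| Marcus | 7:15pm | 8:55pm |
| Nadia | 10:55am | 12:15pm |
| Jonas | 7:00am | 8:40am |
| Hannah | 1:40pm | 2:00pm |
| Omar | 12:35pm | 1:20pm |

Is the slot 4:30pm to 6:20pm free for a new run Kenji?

Jonas: ends 8:40am at or before Kenji starts 4:30pm → clear.
Nadia: ends 12:15pm at or before Kenji starts 4:30pm → clear.
Omar: ends 1:20pm at or before Kenji starts 4:30pm → clear.
Hannah: ends 2:00pm at or before Kenji starts 4:30pm → clear.
Tariq: ends 4:25pm at or before Kenji starts 4:30pm → clear.
Marcus: starts 7:15pm at or after Kenji ends 6:20pm → clear.

Yes — the slot is free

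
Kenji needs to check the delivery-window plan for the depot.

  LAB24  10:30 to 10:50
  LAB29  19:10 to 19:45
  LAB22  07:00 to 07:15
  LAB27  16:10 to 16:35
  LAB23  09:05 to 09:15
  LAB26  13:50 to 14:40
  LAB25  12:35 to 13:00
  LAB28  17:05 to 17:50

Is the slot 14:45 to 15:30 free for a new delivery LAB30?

LAB22: ends 07:15 at or before LAB30 starts 14:45 → clear.
LAB23: ends 09:15 at or before LAB30 starts 14:45 → clear.
LAB24: ends 10:50 at or before LAB30 starts 14:45 → clear.
LAB25: ends 13:00 at or before LAB30 starts 14:45 → clear.
LAB26: ends 14:40 at or before LAB30 starts 14:45 → clear.
LAB27: starts 16:10 at or after LAB30 ends 15:30 → clear.
LAB28: starts 17:05 at or after LAB30 ends 15:30 → clear.
LAB29: starts 19:10 at or after LAB30 ends 15:30 → clear.

Yes — the slot is free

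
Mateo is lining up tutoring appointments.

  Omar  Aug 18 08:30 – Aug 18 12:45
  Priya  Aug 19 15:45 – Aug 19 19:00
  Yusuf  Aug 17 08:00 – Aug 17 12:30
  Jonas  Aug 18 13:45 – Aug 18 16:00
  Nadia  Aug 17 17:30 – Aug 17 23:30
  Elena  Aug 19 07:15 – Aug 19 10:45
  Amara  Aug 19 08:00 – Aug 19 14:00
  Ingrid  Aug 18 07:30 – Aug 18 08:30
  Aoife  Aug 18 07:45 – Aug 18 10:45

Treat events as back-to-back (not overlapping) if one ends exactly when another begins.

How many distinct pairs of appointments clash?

3

Sorted by start: Yusuf, Nadia, Ingrid, Aoife, Omar, Jonas, Elena, Amara, Priya.
Nadia starts after Yusuf ends, so Yusuf has no further overlaps.
Ingrid starts after Nadia ends, so Nadia has no further overlaps.
Aoife starts before Ingrid ends → Ingrid and Aoife overlap.
Omar starts exactly when Ingrid ends (back-to-back, no overlap), so Ingrid has no further overlaps.
Omar starts before Aoife ends → Aoife and Omar overlap.
Jonas starts after Aoife ends, so Aoife has no further overlaps.
Jonas starts after Omar ends, so Omar has no further overlaps.
Elena starts after Jonas ends, so Jonas has no further overlaps.
Amara starts before Elena ends → Elena and Amara overlap.
Priya starts after Elena ends.
Priya starts after Amara ends.
Overlapping pairs: Amara & Elena, Aoife & Ingrid, Aoife & Omar — 3 in total.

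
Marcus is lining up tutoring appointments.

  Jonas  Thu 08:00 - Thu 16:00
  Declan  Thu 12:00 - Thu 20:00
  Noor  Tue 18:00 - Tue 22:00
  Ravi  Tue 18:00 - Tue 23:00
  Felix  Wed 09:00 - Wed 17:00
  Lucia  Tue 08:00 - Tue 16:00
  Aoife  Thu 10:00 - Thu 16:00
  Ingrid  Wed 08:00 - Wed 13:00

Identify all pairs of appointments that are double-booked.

Sorted by start: Lucia, Ravi, Noor, Ingrid, Felix, Jonas, Aoife, Declan.
Ravi starts after Lucia ends, so Lucia has no further overlaps.
Noor starts before Ravi ends → Ravi and Noor overlap.
Ingrid starts after Ravi ends, so Ravi has no further overlaps.
Ingrid starts after Noor ends, so Noor has no further overlaps.
Felix starts before Ingrid ends → Ingrid and Felix overlap.
Jonas starts after Ingrid ends, so Ingrid has no further overlaps.
Jonas starts after Felix ends, so Felix has no further overlaps.
Aoife starts before Jonas ends → Jonas and Aoife overlap.
Declan starts before Jonas ends → Jonas and Declan overlap.
Declan starts before Aoife ends → Aoife and Declan overlap.

Aoife & Declan, Aoife & Jonas, Declan & Jonas, Felix & Ingrid, Noor & Ravi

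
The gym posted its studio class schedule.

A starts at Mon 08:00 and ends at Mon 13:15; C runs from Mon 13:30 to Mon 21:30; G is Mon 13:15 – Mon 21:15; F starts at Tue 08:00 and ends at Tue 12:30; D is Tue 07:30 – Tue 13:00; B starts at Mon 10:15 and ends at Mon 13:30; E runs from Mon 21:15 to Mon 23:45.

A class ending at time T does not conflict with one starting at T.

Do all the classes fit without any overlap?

No

Sorted by start: A, B, G, C, E, D, F.
B starts before A ends → A and B overlap.
That's a conflict, so the schedule is not conflict-free.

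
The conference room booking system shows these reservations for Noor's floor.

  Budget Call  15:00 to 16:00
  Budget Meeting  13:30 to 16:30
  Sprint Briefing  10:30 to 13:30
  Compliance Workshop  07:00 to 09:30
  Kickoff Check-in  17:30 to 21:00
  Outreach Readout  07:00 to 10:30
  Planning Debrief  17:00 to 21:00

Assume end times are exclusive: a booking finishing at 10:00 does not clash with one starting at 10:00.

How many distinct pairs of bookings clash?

Sorted by start: Compliance Workshop, Outreach Readout, Sprint Briefing, Budget Meeting, Budget Call, Planning Debrief, Kickoff Check-in.
Outreach Readout starts before Compliance Workshop ends → Compliance Workshop and Outreach Readout overlap.
Sprint Briefing starts after Compliance Workshop ends; Compliance Workshop is clear from here.
Sprint Briefing starts exactly when Outreach Readout ends (back-to-back, no overlap); Outreach Readout is clear from here.
Budget Meeting starts exactly when Sprint Briefing ends (back-to-back, no overlap); Sprint Briefing is clear from here.
Budget Call starts before Budget Meeting ends → Budget Meeting and Budget Call overlap.
Planning Debrief starts after Budget Meeting ends; Budget Meeting is clear from here.
Planning Debrief starts after Budget Call ends; Budget Call is clear from here.
Kickoff Check-in starts before Planning Debrief ends → Planning Debrief and Kickoff Check-in overlap.
Overlapping pairs: Budget Call & Budget Meeting, Compliance Workshop & Outreach Readout, Kickoff Check-in & Planning Debrief — 3 in total.

3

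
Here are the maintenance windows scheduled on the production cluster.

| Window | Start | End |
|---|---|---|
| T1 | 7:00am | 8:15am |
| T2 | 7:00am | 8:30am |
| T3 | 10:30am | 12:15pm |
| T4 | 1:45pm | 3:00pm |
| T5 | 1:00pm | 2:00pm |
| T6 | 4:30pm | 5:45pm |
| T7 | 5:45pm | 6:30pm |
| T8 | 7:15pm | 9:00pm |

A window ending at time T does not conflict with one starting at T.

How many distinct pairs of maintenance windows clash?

Sorted by start: T1, T2, T3, T5, T4, T6, T7, T8.
T2 starts before T1 ends → T1 and T2 overlap.
T3 starts after T1 ends, so T1 has no further overlaps.
T3 starts after T2 ends, so T2 has no further overlaps.
T5 starts after T3 ends, so T3 has no further overlaps.
T4 starts before T5 ends → T5 and T4 overlap.
T6 starts after T5 ends, so T5 has no further overlaps.
T6 starts after T4 ends, so T4 has no further overlaps.
T7 starts exactly when T6 ends (back-to-back, no overlap), so T6 has no further overlaps.
T8 starts after T7 ends.
Overlapping pairs: T1 & T2, T4 & T5 — 2 in total.

2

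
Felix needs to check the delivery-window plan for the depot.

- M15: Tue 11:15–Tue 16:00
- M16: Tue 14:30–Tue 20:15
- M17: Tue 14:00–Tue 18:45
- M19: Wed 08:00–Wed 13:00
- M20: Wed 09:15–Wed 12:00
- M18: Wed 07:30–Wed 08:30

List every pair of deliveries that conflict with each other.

M15 & M16, M15 & M17, M16 & M17, M18 & M19, M19 & M20

Sorted by start: M15, M17, M16, M18, M19, M20.
M17 starts before M15 ends → M15 and M17 overlap.
M16 starts before M15 ends → M15 and M16 overlap.
M18 starts after M15 ends, so M15 has no further overlaps.
M16 starts before M17 ends → M17 and M16 overlap.
M18 starts after M17 ends, so M17 has no further overlaps.
M18 starts after M16 ends, so M16 has no further overlaps.
M19 starts before M18 ends → M18 and M19 overlap.
M20 starts after M18 ends.
M20 starts before M19 ends → M19 and M20 overlap.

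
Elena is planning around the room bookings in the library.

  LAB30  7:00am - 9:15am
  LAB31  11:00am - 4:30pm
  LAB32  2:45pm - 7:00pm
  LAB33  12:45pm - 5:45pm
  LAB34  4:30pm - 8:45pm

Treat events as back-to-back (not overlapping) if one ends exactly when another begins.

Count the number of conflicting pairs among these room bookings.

Two intervals overlap when each starts before the other ends.
Sorted by start: LAB30, LAB31, LAB33, LAB32, LAB34.
LAB31 starts after LAB30 ends, so LAB30 has no further overlaps.
LAB33 starts before LAB31 ends → LAB31 and LAB33 overlap.
LAB32 starts before LAB31 ends → LAB31 and LAB32 overlap.
LAB34 starts exactly when LAB31 ends (back-to-back, no overlap).
LAB32 starts before LAB33 ends → LAB33 and LAB32 overlap.
LAB34 starts before LAB33 ends → LAB33 and LAB34 overlap.
LAB34 starts before LAB32 ends → LAB32 and LAB34 overlap.
Overlapping pairs: LAB31 & LAB32, LAB31 & LAB33, LAB32 & LAB33, LAB32 & LAB34, LAB33 & LAB34 — 5 in total.

5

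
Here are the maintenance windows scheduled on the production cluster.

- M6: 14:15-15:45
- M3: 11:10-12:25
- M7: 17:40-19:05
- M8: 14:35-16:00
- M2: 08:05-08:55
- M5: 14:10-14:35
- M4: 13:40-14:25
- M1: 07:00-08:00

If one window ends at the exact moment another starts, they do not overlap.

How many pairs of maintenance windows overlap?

4

Sorted by start: M1, M2, M3, M4, M5, M6, M8, M7.
M2 starts after M1 ends, so M1 has no further overlaps.
M3 starts after M2 ends, so M2 has no further overlaps.
M4 starts after M3 ends, so M3 has no further overlaps.
M5 starts before M4 ends → M4 and M5 overlap.
M6 starts before M4 ends → M4 and M6 overlap.
M8 starts after M4 ends, so M4 has no further overlaps.
M6 starts before M5 ends → M5 and M6 overlap.
M8 starts exactly when M5 ends (back-to-back, no overlap), so M5 has no further overlaps.
M8 starts before M6 ends → M6 and M8 overlap.
M7 starts after M6 ends.
M7 starts after M8 ends.
Overlapping pairs: M4 & M5, M4 & M6, M5 & M6, M6 & M8 — 4 in total.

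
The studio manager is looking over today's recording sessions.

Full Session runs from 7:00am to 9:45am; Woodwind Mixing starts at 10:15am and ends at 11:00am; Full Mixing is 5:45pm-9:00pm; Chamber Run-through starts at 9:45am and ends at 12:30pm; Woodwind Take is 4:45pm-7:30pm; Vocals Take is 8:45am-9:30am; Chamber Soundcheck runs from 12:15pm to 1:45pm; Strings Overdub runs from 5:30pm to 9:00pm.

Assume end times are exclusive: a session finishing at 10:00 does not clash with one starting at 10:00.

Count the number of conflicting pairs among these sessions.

Sorted by start: Full Session, Vocals Take, Chamber Run-through, Woodwind Mixing, Chamber Soundcheck, Woodwind Take, Strings Overdub, Full Mixing.
Vocals Take starts before Full Session ends → Full Session and Vocals Take overlap.
Chamber Run-through starts exactly when Full Session ends (back-to-back, no overlap); Full Session is clear from here.
Chamber Run-through starts after Vocals Take ends; Vocals Take is clear from here.
Woodwind Mixing starts before Chamber Run-through ends → Chamber Run-through and Woodwind Mixing overlap.
Chamber Soundcheck starts before Chamber Run-through ends → Chamber Run-through and Chamber Soundcheck overlap.
Woodwind Take starts after Chamber Run-through ends; Chamber Run-through is clear from here.
Chamber Soundcheck starts after Woodwind Mixing ends; Woodwind Mixing is clear from here.
Woodwind Take starts after Chamber Soundcheck ends; Chamber Soundcheck is clear from here.
Strings Overdub starts before Woodwind Take ends → Woodwind Take and Strings Overdub overlap.
Full Mixing starts before Woodwind Take ends → Woodwind Take and Full Mixing overlap.
Full Mixing starts before Strings Overdub ends → Strings Overdub and Full Mixing overlap.
Overlapping pairs: Chamber Run-through & Chamber Soundcheck, Chamber Run-through & Woodwind Mixing, Full Mixing & Strings Overdub, Full Mixing & Woodwind Take, Full Session & Vocals Take, Strings Overdub & Woodwind Take — 6 in total.

6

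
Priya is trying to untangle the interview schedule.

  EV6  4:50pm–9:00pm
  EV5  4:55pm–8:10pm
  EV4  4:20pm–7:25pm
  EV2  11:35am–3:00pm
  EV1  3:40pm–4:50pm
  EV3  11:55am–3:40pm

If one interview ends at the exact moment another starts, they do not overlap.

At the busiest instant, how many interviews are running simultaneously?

3

Sort all start/end points and keep a running count:
11:35am start EV2 → 1
11:55am start EV3 → 2
3:00pm end EV2 → 1
3:40pm end EV3 → 0
3:40pm start EV1 → 1
4:20pm start EV4 → 2
4:50pm end EV1 → 1
4:50pm start EV6 → 2
4:55pm start EV5 → 3
7:25pm end EV4 → 2
8:10pm end EV5 → 1
9:00pm end EV6 → 0
Peak is 3, at 4:55pm (EV4, EV5, EV6).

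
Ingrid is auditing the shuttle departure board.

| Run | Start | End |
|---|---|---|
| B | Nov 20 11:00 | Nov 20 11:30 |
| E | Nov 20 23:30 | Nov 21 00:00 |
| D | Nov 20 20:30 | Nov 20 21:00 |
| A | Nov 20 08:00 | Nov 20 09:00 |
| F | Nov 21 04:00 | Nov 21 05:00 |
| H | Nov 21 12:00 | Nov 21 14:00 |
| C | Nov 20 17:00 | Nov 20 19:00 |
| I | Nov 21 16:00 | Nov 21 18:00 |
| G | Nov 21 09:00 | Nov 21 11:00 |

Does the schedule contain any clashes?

Check each pair: they overlap iff neither finishes before the other starts.
Sorted by start: A, B, C, D, E, F, G, H, I.
B starts after A ends, so A has no further overlaps.
C starts after B ends, so B has no further overlaps.
D starts after C ends, so C has no further overlaps.
E starts after D ends, so D has no further overlaps.
F starts after E ends, so E has no further overlaps.
G starts after F ends, so F has no further overlaps.
H starts after G ends, so G has no further overlaps.
I starts after H ends.
Every pair is clear; the schedule has no overlaps.

No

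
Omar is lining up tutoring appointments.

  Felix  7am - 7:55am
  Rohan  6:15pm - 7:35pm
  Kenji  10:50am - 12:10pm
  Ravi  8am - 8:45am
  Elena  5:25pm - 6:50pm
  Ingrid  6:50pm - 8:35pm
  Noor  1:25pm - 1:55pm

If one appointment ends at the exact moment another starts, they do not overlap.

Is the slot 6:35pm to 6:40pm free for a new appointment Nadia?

No — it overlaps Elena, Rohan

Felix: ends 7:55am at or before Nadia starts 6:35pm → clear.
Ravi: ends 8:45am at or before Nadia starts 6:35pm → clear.
Kenji: ends 12:10pm at or before Nadia starts 6:35pm → clear.
Noor: ends 1:55pm at or before Nadia starts 6:35pm → clear.
Elena: starts 5:25pm before Nadia ends 6:40pm, and ends 6:50pm after Nadia starts 6:35pm → overlap.
Rohan: starts 6:15pm before Nadia ends 6:40pm, and ends 7:35pm after Nadia starts 6:35pm → overlap.
Ingrid: starts 6:50pm at or after Nadia ends 6:40pm → clear.
Nadia overlaps Rohan, Elena.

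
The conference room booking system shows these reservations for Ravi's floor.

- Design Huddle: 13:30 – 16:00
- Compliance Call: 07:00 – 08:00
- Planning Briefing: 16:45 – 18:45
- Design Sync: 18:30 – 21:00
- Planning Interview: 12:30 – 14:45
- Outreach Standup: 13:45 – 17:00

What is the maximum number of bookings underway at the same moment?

Sweep the timeline, counting +1 at each start and −1 at each end (ends before starts at a tie):
07:00 start Compliance Call → 1
08:00 end Compliance Call → 0
12:30 start Planning Interview → 1
13:30 start Design Huddle → 2
13:45 start Outreach Standup → 3
14:45 end Planning Interview → 2
16:00 end Design Huddle → 1
16:45 start Planning Briefing → 2
17:00 end Outreach Standup → 1
18:30 start Design Sync → 2
18:45 end Planning Briefing → 1
21:00 end Design Sync → 0
Peak is 3, at 13:45 (Design Huddle, Outreach Standup, Planning Interview).

3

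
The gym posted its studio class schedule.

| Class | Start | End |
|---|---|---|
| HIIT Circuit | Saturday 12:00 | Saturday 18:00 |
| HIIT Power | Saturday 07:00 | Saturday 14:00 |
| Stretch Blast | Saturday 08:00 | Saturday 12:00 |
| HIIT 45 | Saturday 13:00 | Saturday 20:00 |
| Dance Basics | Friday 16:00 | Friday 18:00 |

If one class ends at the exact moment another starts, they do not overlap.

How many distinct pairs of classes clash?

4

Sorted by start: Dance Basics, HIIT Power, Stretch Blast, HIIT Circuit, HIIT 45.
HIIT Power starts after Dance Basics ends; Dance Basics is clear from here.
Stretch Blast starts before HIIT Power ends → HIIT Power and Stretch Blast overlap.
HIIT Circuit starts before HIIT Power ends → HIIT Power and HIIT Circuit overlap.
HIIT 45 starts before HIIT Power ends → HIIT Power and HIIT 45 overlap.
HIIT Circuit starts exactly when Stretch Blast ends (back-to-back, no overlap); Stretch Blast is clear from here.
HIIT 45 starts before HIIT Circuit ends → HIIT Circuit and HIIT 45 overlap.
Overlapping pairs: HIIT 45 & HIIT Circuit, HIIT 45 & HIIT Power, HIIT Circuit & HIIT Power, HIIT Power & Stretch Blast — 4 in total.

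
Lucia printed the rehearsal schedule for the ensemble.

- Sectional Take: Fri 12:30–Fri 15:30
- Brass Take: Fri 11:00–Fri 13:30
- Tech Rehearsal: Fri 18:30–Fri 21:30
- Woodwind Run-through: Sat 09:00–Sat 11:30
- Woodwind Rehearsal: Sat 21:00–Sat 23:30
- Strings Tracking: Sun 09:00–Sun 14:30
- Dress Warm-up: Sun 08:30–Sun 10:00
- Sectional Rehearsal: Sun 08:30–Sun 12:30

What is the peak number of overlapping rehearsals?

3

Sort all start/end points and keep a running count:
Fri 11:00 start Brass Take → 1
Fri 12:30 start Sectional Take → 2
Fri 13:30 end Brass Take → 1
Fri 15:30 end Sectional Take → 0
Fri 18:30 start Tech Rehearsal → 1
Fri 21:30 end Tech Rehearsal → 0
Sat 09:00 start Woodwind Run-through → 1
Sat 11:30 end Woodwind Run-through → 0
Sat 21:00 start Woodwind Rehearsal → 1
Sat 23:30 end Woodwind Rehearsal → 0
Sun 08:30 start Dress Warm-up → 1
Sun 08:30 start Sectional Rehearsal → 2
Sun 09:00 start Strings Tracking → 3
Sun 10:00 end Dress Warm-up → 2
Sun 12:30 end Sectional Rehearsal → 1
Sun 14:30 end Strings Tracking → 0
Peak is 3, at Sun 09:00 (Dress Warm-up, Sectional Rehearsal, Strings Tracking).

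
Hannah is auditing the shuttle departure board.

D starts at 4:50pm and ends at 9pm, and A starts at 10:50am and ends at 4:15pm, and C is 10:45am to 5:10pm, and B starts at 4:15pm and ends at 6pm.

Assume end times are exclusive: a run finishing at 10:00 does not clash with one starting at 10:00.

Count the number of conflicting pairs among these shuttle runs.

Sorted by start: C, A, B, D.
A starts before C ends → C and A overlap.
B starts before C ends → C and B overlap.
D starts before C ends → C and D overlap.
B starts exactly when A ends (back-to-back, no overlap) — done with A.
D starts before B ends → B and D overlap.
Overlapping pairs: A & C, B & C, B & D, C & D — 4 in total.

4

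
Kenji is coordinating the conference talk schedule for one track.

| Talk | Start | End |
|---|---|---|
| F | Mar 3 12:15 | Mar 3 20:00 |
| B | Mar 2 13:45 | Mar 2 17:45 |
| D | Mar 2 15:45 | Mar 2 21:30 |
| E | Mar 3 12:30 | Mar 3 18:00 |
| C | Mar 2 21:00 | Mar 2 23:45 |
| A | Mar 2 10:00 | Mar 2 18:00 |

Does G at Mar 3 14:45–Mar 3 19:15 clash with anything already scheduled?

A: ends Mar 2 18:00 at or before G starts Mar 3 14:45 → clear.
B: ends Mar 2 17:45 at or before G starts Mar 3 14:45 → clear.
D: ends Mar 2 21:30 at or before G starts Mar 3 14:45 → clear.
C: ends Mar 2 23:45 at or before G starts Mar 3 14:45 → clear.
F: starts Mar 3 12:15 before G ends Mar 3 19:15, and ends Mar 3 20:00 after G starts Mar 3 14:45 → overlap.
E: starts Mar 3 12:30 before G ends Mar 3 19:15, and ends Mar 3 18:00 after G starts Mar 3 14:45 → overlap.
G overlaps E, F.

Yes — it overlaps E, F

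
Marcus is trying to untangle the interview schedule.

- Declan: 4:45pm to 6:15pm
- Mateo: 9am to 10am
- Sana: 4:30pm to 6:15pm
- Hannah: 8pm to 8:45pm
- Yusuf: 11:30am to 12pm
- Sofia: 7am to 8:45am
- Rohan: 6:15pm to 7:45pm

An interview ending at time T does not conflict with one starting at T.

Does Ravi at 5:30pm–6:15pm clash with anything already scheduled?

Yes — it overlaps Declan, Sana

Sofia: ends 8:45am at or before Ravi starts 5:30pm → clear.
Mateo: ends 10am at or before Ravi starts 5:30pm → clear.
Yusuf: ends 12pm at or before Ravi starts 5:30pm → clear.
Sana: starts 4:30pm before Ravi ends 6:15pm, and ends 6:15pm after Ravi starts 5:30pm → overlap.
Declan: starts 4:45pm before Ravi ends 6:15pm, and ends 6:15pm after Ravi starts 5:30pm → overlap.
Rohan: starts 6:15pm at or after Ravi ends 6:15pm → clear.
Hannah: starts 8pm at or after Ravi ends 6:15pm → clear.
Ravi overlaps Sana, Declan.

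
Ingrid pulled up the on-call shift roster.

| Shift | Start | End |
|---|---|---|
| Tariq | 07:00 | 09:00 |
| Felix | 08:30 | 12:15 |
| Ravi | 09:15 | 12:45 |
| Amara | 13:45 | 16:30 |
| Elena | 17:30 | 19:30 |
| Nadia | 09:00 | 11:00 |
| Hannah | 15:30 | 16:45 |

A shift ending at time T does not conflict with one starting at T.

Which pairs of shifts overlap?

Amara & Hannah, Felix & Nadia, Felix & Ravi, Felix & Tariq, Nadia & Ravi

Check each pair: they overlap iff neither finishes before the other starts.
Sorted by start: Tariq, Felix, Nadia, Ravi, Amara, Hannah, Elena.
Felix starts before Tariq ends → Tariq and Felix overlap.
Nadia starts exactly when Tariq ends (back-to-back, no overlap); Tariq is clear from here.
Nadia starts before Felix ends → Felix and Nadia overlap.
Ravi starts before Felix ends → Felix and Ravi overlap.
Amara starts after Felix ends; Felix is clear from here.
Ravi starts before Nadia ends → Nadia and Ravi overlap.
Amara starts after Nadia ends; Nadia is clear from here.
Amara starts after Ravi ends; Ravi is clear from here.
Hannah starts before Amara ends → Amara and Hannah overlap.
Elena starts after Amara ends.
Elena starts after Hannah ends.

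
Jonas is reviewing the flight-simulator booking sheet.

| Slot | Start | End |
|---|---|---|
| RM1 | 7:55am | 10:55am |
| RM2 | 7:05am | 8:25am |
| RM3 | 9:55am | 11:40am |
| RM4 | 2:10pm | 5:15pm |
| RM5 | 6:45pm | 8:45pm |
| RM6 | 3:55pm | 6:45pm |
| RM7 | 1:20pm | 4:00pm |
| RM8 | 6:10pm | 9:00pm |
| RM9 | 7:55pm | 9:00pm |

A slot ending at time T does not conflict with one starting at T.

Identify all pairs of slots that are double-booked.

Sorted by start: RM2, RM1, RM3, RM7, RM4, RM6, RM8, RM5, RM9.
RM1 starts before RM2 ends → RM2 and RM1 overlap.
RM3 starts after RM2 ends — done with RM2.
RM3 starts before RM1 ends → RM1 and RM3 overlap.
RM7 starts after RM1 ends — done with RM1.
RM7 starts after RM3 ends — done with RM3.
RM4 starts before RM7 ends → RM7 and RM4 overlap.
RM6 starts before RM7 ends → RM7 and RM6 overlap.
RM8 starts after RM7 ends — done with RM7.
RM6 starts before RM4 ends → RM4 and RM6 overlap.
RM8 starts after RM4 ends — done with RM4.
RM8 starts before RM6 ends → RM6 and RM8 overlap.
RM5 starts exactly when RM6 ends (back-to-back, no overlap) — done with RM6.
RM5 starts before RM8 ends → RM8 and RM5 overlap.
RM9 starts before RM8 ends → RM8 and RM9 overlap.
RM9 starts before RM5 ends → RM5 and RM9 overlap.

RM1 & RM2, RM1 & RM3, RM4 & RM6, RM4 & RM7, RM5 & RM8, RM5 & RM9, RM6 & RM7, RM6 & RM8, RM8 & RM9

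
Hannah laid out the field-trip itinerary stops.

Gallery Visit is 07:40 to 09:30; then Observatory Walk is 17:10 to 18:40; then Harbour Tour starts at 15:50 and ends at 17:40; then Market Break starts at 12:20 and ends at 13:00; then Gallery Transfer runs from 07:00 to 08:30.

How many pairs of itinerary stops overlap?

Sorted by start: Gallery Transfer, Gallery Visit, Market Break, Harbour Tour, Observatory Walk.
Gallery Visit starts before Gallery Transfer ends → Gallery Transfer and Gallery Visit overlap.
Market Break starts after Gallery Transfer ends — done with Gallery Transfer.
Market Break starts after Gallery Visit ends — done with Gallery Visit.
Harbour Tour starts after Market Break ends — done with Market Break.
Observatory Walk starts before Harbour Tour ends → Harbour Tour and Observatory Walk overlap.
Overlapping pairs: Gallery Transfer & Gallery Visit, Harbour Tour & Observatory Walk — 2 in total.

2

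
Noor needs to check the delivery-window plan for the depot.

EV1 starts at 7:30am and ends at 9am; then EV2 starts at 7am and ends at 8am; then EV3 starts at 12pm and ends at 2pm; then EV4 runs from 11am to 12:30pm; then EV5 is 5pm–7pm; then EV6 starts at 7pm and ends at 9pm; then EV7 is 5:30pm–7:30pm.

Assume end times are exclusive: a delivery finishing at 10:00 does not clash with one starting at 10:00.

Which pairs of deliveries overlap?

Sorted by start: EV2, EV1, EV4, EV3, EV5, EV7, EV6.
EV1 starts before EV2 ends → EV2 and EV1 overlap.
EV4 starts after EV2 ends; EV2 is clear from here.
EV4 starts after EV1 ends; EV1 is clear from here.
EV3 starts before EV4 ends → EV4 and EV3 overlap.
EV5 starts after EV4 ends; EV4 is clear from here.
EV5 starts after EV3 ends; EV3 is clear from here.
EV7 starts before EV5 ends → EV5 and EV7 overlap.
EV6 starts exactly when EV5 ends (back-to-back, no overlap).
EV6 starts before EV7 ends → EV7 and EV6 overlap.

EV1 & EV2, EV3 & EV4, EV5 & EV7, EV6 & EV7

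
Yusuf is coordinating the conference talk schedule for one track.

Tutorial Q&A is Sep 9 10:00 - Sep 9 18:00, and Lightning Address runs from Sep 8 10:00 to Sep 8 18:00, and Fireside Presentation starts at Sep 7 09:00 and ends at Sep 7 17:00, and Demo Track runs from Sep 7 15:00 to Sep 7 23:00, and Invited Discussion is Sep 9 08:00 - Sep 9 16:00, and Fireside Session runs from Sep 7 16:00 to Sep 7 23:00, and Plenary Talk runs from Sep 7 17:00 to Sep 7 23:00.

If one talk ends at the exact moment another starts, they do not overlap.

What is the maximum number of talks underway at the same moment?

3

Walk through starts and ends in time order (an end at T is processed before a start at T):
Sep 7 09:00 start Fireside Presentation → 1
Sep 7 15:00 start Demo Track → 2
Sep 7 16:00 start Fireside Session → 3
Sep 7 17:00 end Fireside Presentation → 2
Sep 7 17:00 start Plenary Talk → 3
Sep 7 23:00 end Demo Track → 2
Sep 7 23:00 end Fireside Session → 1
Sep 7 23:00 end Plenary Talk → 0
Sep 8 10:00 start Lightning Address → 1
Sep 8 18:00 end Lightning Address → 0
Sep 9 08:00 start Invited Discussion → 1
Sep 9 10:00 start Tutorial Q&A → 2
Sep 9 16:00 end Invited Discussion → 1
Sep 9 18:00 end Tutorial Q&A → 0
Peak is 3, at Sep 7 16:00 (Demo Track, Fireside Presentation, Fireside Session).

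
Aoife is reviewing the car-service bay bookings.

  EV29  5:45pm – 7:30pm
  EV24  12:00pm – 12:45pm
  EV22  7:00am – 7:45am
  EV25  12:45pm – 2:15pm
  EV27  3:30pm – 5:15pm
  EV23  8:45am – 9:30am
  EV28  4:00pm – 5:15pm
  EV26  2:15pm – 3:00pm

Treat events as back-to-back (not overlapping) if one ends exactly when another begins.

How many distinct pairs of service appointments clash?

1

Check each pair: they overlap iff neither finishes before the other starts.
Sorted by start: EV22, EV23, EV24, EV25, EV26, EV27, EV28, EV29.
EV23 starts after EV22 ends; EV22 is clear from here.
EV24 starts after EV23 ends; EV23 is clear from here.
EV25 starts exactly when EV24 ends (back-to-back, no overlap); EV24 is clear from here.
EV26 starts exactly when EV25 ends (back-to-back, no overlap); EV25 is clear from here.
EV27 starts after EV26 ends; EV26 is clear from here.
EV28 starts before EV27 ends → EV27 and EV28 overlap.
EV29 starts after EV27 ends.
EV29 starts after EV28 ends.
Overlapping pairs: EV27 & EV28 — 1 in total.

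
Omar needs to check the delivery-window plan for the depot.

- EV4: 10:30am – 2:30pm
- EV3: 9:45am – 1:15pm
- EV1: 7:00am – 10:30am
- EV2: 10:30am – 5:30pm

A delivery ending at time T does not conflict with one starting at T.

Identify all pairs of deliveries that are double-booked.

Sorted by start: EV1, EV3, EV2, EV4.
EV3 starts before EV1 ends → EV1 and EV3 overlap.
EV2 starts exactly when EV1 ends (back-to-back, no overlap); EV1 is clear from here.
EV2 starts before EV3 ends → EV3 and EV2 overlap.
EV4 starts before EV3 ends → EV3 and EV4 overlap.
EV4 starts before EV2 ends → EV2 and EV4 overlap.

EV1 & EV3, EV2 & EV3, EV2 & EV4, EV3 & EV4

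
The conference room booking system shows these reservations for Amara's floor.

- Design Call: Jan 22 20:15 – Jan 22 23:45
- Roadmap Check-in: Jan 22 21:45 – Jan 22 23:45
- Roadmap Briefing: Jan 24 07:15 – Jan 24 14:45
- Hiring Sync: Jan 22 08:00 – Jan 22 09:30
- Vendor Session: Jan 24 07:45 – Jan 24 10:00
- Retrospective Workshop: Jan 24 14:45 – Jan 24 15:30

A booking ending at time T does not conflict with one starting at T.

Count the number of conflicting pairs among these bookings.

Sorted by start: Hiring Sync, Design Call, Roadmap Check-in, Roadmap Briefing, Vendor Session, Retrospective Workshop.
Design Call starts after Hiring Sync ends, so nothing later overlaps Hiring Sync either.
Roadmap Check-in starts before Design Call ends → Design Call and Roadmap Check-in overlap.
Roadmap Briefing starts after Design Call ends, so nothing later overlaps Design Call either.
Roadmap Briefing starts after Roadmap Check-in ends, so nothing later overlaps Roadmap Check-in either.
Vendor Session starts before Roadmap Briefing ends → Roadmap Briefing and Vendor Session overlap.
Retrospective Workshop starts exactly when Roadmap Briefing ends (back-to-back, no overlap).
Retrospective Workshop starts after Vendor Session ends.
Overlapping pairs: Design Call & Roadmap Check-in, Roadmap Briefing & Vendor Session — 2 in total.

2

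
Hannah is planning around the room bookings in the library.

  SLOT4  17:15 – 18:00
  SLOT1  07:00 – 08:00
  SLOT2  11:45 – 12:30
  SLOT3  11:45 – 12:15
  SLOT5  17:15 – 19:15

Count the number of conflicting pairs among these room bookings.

Check each pair: they overlap iff neither finishes before the other starts.
Sorted by start: SLOT1, SLOT2, SLOT3, SLOT4, SLOT5.
SLOT2 starts after SLOT1 ends, so SLOT1 has no further overlaps.
SLOT3 starts before SLOT2 ends → SLOT2 and SLOT3 overlap.
SLOT4 starts after SLOT2 ends, so SLOT2 has no further overlaps.
SLOT4 starts after SLOT3 ends, so SLOT3 has no further overlaps.
SLOT5 starts before SLOT4 ends → SLOT4 and SLOT5 overlap.
Overlapping pairs: SLOT2 & SLOT3, SLOT4 & SLOT5 — 2 in total.

2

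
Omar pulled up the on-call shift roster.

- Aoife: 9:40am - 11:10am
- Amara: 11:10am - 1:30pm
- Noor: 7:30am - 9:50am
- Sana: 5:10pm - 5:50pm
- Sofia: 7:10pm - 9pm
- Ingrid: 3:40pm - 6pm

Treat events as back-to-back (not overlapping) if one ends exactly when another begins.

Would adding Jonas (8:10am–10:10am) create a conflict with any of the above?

Yes — it overlaps Aoife, Noor

Noor: starts 7:30am before Jonas ends 10:10am, and ends 9:50am after Jonas starts 8:10am → overlap.
Aoife: starts 9:40am before Jonas ends 10:10am, and ends 11:10am after Jonas starts 8:10am → overlap.
Amara: starts 11:10am at or after Jonas ends 10:10am → clear.
Ingrid: starts 3:40pm at or after Jonas ends 10:10am → clear.
Sana: starts 5:10pm at or after Jonas ends 10:10am → clear.
Sofia: starts 7:10pm at or after Jonas ends 10:10am → clear.
Jonas overlaps Noor, Aoife.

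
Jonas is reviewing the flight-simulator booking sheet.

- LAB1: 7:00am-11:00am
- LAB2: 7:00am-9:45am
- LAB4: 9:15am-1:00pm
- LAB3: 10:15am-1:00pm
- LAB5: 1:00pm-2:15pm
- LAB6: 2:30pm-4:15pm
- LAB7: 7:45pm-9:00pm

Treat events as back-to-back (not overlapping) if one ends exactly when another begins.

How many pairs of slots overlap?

5

Two intervals overlap when each starts before the other ends.
Sorted by start: LAB1, LAB2, LAB4, LAB3, LAB5, LAB6, LAB7.
LAB2 starts before LAB1 ends → LAB1 and LAB2 overlap.
LAB4 starts before LAB1 ends → LAB1 and LAB4 overlap.
LAB3 starts before LAB1 ends → LAB1 and LAB3 overlap.
LAB5 starts after LAB1 ends — done with LAB1.
LAB4 starts before LAB2 ends → LAB2 and LAB4 overlap.
LAB3 starts after LAB2 ends — done with LAB2.
LAB3 starts before LAB4 ends → LAB4 and LAB3 overlap.
LAB5 starts exactly when LAB4 ends (back-to-back, no overlap) — done with LAB4.
LAB5 starts exactly when LAB3 ends (back-to-back, no overlap) — done with LAB3.
LAB6 starts after LAB5 ends — done with LAB5.
LAB7 starts after LAB6 ends.
Overlapping pairs: LAB1 & LAB2, LAB1 & LAB3, LAB1 & LAB4, LAB2 & LAB4, LAB3 & LAB4 — 5 in total.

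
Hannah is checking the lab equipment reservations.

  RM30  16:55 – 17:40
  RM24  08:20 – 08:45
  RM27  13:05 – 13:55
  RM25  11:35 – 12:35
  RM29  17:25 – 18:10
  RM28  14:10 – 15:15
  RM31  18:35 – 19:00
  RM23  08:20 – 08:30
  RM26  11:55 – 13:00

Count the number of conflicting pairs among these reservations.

Sorted by start: RM23, RM24, RM25, RM26, RM27, RM28, RM30, RM29, RM31.
RM24 starts before RM23 ends → RM23 and RM24 overlap.
RM25 starts after RM23 ends, so nothing later overlaps RM23 either.
RM25 starts after RM24 ends, so nothing later overlaps RM24 either.
RM26 starts before RM25 ends → RM25 and RM26 overlap.
RM27 starts after RM25 ends, so nothing later overlaps RM25 either.
RM27 starts after RM26 ends, so nothing later overlaps RM26 either.
RM28 starts after RM27 ends, so nothing later overlaps RM27 either.
RM30 starts after RM28 ends, so nothing later overlaps RM28 either.
RM29 starts before RM30 ends → RM30 and RM29 overlap.
RM31 starts after RM30 ends.
RM31 starts after RM29 ends.
Overlapping pairs: RM23 & RM24, RM25 & RM26, RM29 & RM30 — 3 in total.

3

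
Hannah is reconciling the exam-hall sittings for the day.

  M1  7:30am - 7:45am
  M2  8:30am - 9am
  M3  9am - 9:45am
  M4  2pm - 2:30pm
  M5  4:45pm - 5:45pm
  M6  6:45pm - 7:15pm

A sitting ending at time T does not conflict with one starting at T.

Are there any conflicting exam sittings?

Sorted by start: M1, M2, M3, M4, M5, M6.
M2 starts after M1 ends; M1 is clear from here.
M3 starts exactly when M2 ends (back-to-back, no overlap); M2 is clear from here.
M4 starts after M3 ends; M3 is clear from here.
M5 starts after M4 ends; M4 is clear from here.
M6 starts after M5 ends.
Every pair is clear; the schedule has no overlaps.

No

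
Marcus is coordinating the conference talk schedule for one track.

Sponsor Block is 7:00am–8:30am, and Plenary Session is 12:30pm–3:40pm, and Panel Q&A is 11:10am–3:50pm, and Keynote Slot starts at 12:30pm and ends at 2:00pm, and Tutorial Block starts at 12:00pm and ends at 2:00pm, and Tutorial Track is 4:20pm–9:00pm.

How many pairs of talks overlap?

6

Sorted by start: Sponsor Block, Panel Q&A, Tutorial Block, Plenary Session, Keynote Slot, Tutorial Track.
Panel Q&A starts after Sponsor Block ends; Sponsor Block is clear from here.
Tutorial Block starts before Panel Q&A ends → Panel Q&A and Tutorial Block overlap.
Plenary Session starts before Panel Q&A ends → Panel Q&A and Plenary Session overlap.
Keynote Slot starts before Panel Q&A ends → Panel Q&A and Keynote Slot overlap.
Tutorial Track starts after Panel Q&A ends.
Plenary Session starts before Tutorial Block ends → Tutorial Block and Plenary Session overlap.
Keynote Slot starts before Tutorial Block ends → Tutorial Block and Keynote Slot overlap.
Tutorial Track starts after Tutorial Block ends.
Keynote Slot starts before Plenary Session ends → Plenary Session and Keynote Slot overlap.
Tutorial Track starts after Plenary Session ends.
Tutorial Track starts after Keynote Slot ends.
Overlapping pairs: Keynote Slot & Panel Q&A, Keynote Slot & Plenary Session, Keynote Slot & Tutorial Block, Panel Q&A & Plenary Session, Panel Q&A & Tutorial Block, Plenary Session & Tutorial Block — 6 in total.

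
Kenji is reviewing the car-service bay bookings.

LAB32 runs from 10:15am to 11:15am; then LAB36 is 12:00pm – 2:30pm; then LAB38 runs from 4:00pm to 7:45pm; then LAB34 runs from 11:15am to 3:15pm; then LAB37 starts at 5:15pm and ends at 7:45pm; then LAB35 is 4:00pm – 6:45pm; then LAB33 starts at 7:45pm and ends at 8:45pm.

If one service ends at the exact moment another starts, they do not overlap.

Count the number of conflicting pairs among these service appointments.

Sorted by start: LAB32, LAB34, LAB36, LAB35, LAB38, LAB37, LAB33.
LAB34 starts exactly when LAB32 ends (back-to-back, no overlap), so nothing later overlaps LAB32 either.
LAB36 starts before LAB34 ends → LAB34 and LAB36 overlap.
LAB35 starts after LAB34 ends, so nothing later overlaps LAB34 either.
LAB35 starts after LAB36 ends, so nothing later overlaps LAB36 either.
LAB38 starts before LAB35 ends → LAB35 and LAB38 overlap.
LAB37 starts before LAB35 ends → LAB35 and LAB37 overlap.
LAB33 starts after LAB35 ends.
LAB37 starts before LAB38 ends → LAB38 and LAB37 overlap.
LAB33 starts exactly when LAB38 ends (back-to-back, no overlap).
LAB33 starts exactly when LAB37 ends (back-to-back, no overlap).
Overlapping pairs: LAB34 & LAB36, LAB35 & LAB37, LAB35 & LAB38, LAB37 & LAB38 — 4 in total.

4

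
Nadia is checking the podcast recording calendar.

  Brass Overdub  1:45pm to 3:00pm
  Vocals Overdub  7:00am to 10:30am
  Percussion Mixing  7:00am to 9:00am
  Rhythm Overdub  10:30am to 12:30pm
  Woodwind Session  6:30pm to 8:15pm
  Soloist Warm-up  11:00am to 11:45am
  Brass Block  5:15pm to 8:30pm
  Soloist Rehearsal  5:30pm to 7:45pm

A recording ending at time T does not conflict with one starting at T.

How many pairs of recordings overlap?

Sorted by start: Vocals Overdub, Percussion Mixing, Rhythm Overdub, Soloist Warm-up, Brass Overdub, Brass Block, Soloist Rehearsal, Woodwind Session.
Percussion Mixing starts before Vocals Overdub ends → Vocals Overdub and Percussion Mixing overlap.
Rhythm Overdub starts exactly when Vocals Overdub ends (back-to-back, no overlap), so nothing later overlaps Vocals Overdub either.
Rhythm Overdub starts after Percussion Mixing ends, so nothing later overlaps Percussion Mixing either.
Soloist Warm-up starts before Rhythm Overdub ends → Rhythm Overdub and Soloist Warm-up overlap.
Brass Overdub starts after Rhythm Overdub ends, so nothing later overlaps Rhythm Overdub either.
Brass Overdub starts after Soloist Warm-up ends, so nothing later overlaps Soloist Warm-up either.
Brass Block starts after Brass Overdub ends, so nothing later overlaps Brass Overdub either.
Soloist Rehearsal starts before Brass Block ends → Brass Block and Soloist Rehearsal overlap.
Woodwind Session starts before Brass Block ends → Brass Block and Woodwind Session overlap.
Woodwind Session starts before Soloist Rehearsal ends → Soloist Rehearsal and Woodwind Session overlap.
Overlapping pairs: Brass Block & Soloist Rehearsal, Brass Block & Woodwind Session, Percussion Mixing & Vocals Overdub, Rhythm Overdub & Soloist Warm-up, Soloist Rehearsal & Woodwind Session — 5 in total.

5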